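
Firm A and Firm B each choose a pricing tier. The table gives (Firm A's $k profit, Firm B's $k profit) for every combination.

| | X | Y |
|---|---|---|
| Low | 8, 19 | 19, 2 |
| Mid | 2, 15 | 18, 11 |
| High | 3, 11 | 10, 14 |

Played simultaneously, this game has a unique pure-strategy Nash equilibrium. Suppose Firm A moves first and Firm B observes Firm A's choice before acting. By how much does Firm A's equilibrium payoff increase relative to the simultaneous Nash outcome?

Firm B best-responds to each possible Firm A move:
- Low: Firm B compares 19, 2 and picks X; Firm A would get 8.
- Mid: Firm B compares 15, 11 and picks X; Firm A would get 2.
- High: Firm B compares 11, 14 and picks Y; Firm A would get 10.
Maximizing over 8, 2, 10, Firm A chooses High. Subgame-perfect outcome: (High, Y) with payoffs (10, 14).
Now find the simultaneous Nash equilibrium.
Firm A's best replies: X→Low; Y→Low.
Firm B's best replies: Low→X; Mid→X; High→Y.
The unique mutual best reply is (Low, X), giving (8, 19).
Firm A's commitment gain: 10 − 8 = 2.

2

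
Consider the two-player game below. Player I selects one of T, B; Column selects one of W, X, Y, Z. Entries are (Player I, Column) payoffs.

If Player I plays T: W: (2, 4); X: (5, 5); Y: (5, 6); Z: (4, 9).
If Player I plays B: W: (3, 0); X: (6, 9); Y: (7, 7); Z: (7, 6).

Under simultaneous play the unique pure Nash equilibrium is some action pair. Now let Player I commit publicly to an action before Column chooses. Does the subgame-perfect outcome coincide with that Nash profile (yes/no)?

Work backward from Column's decision.
- T: Column compares 4, 5, 6, 9 and picks Z; Player I would get 4.
- B: Column compares 0, 9, 7, 6 and picks X; Player I would get 6.
Maximizing over 4, 6, Player I chooses B. Subgame-perfect outcome: (B, X) with payoffs (6, 9).
Under simultaneous play:
Player I's best replies: W→B; X→B; Y→B; Z→B.
Column's best replies: T→Z; B→X.
Only (B, X) has each player best-responding; Nash payoffs (6, 9).
Sequential outcome (B, X) coincides with the Nash profile (B, X).

yes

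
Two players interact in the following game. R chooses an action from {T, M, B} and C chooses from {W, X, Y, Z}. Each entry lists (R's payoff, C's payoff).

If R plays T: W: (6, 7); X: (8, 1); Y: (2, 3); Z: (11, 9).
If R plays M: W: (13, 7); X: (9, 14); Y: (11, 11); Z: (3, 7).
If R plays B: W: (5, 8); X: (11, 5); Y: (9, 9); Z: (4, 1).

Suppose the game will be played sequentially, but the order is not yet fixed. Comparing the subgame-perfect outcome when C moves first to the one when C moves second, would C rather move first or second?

If R leads: C's best replies are T→Z, M→X, B→Y; R's induced payoffs 11, 9, 9; outcome (T, Z), payoffs (11, 9).
If C leads: R's best replies are W→M, X→B, Y→M, Z→T; C's induced payoffs 7, 5, 11, 9; outcome (M, Y), payoffs (11, 11).
C gets 11 moving first and 9 moving second, so C prefers to move first.

first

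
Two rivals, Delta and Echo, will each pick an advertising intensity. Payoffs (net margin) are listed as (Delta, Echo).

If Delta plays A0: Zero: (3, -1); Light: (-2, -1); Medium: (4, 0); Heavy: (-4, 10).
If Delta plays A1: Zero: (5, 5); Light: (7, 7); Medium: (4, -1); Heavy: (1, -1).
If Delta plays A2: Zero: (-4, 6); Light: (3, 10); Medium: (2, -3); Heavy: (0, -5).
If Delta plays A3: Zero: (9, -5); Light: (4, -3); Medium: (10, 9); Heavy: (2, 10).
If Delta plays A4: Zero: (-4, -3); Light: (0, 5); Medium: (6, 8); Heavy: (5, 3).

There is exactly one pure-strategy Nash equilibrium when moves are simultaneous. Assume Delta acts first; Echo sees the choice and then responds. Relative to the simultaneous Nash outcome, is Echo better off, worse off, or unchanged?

Work backward from Echo's decision.
- A0 → Echo plays Heavy (best of -1, -1, 0, 10); Delta gets -4.
- A1 → Echo plays Light (best of 5, 7, -1, -1); Delta gets 7.
- A2 → Echo plays Light (best of 6, 10, -3, -5); Delta gets 3.
- A3 → Echo plays Heavy (best of -5, -3, 9, 10); Delta gets 2.
- A4 → Echo plays Medium (best of -3, 5, 8, 3); Delta gets 6.
Maximizing over -4, 7, 3, 2, 6, Delta chooses A1. Subgame-perfect outcome: (A1, Light) with payoffs (7, 7).
Now find the simultaneous Nash equilibrium.
Delta's best replies: Zero→A3; Light→A1; Medium→A3; Heavy→A4.
Echo's best replies: A0→Heavy; A1→Light; A2→Light; A3→Heavy; A4→Medium.
The unique mutual best reply is (A1, Light), giving (7, 7).
Echo earns 7 sequentially versus 7 at the Nash outcome: unchanged.

unchanged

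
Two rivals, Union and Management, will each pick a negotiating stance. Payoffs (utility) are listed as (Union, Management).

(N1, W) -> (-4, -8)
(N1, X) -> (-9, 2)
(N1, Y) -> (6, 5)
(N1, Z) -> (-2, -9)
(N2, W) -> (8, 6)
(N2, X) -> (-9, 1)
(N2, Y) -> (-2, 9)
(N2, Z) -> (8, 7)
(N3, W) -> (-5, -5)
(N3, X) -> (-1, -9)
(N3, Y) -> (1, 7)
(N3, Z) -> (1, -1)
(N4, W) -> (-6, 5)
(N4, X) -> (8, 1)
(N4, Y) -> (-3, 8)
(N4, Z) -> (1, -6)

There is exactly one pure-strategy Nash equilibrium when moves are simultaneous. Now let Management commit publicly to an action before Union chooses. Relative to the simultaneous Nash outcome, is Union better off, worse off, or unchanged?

Union best-responds to each possible Management move:
- W: BR = N2, leader payoff 6.
- X: BR = N4, leader payoff 1.
- Y: BR = N1, leader payoff 5.
- Z: BR = N2, leader payoff 7.
Maximizing over 6, 1, 5, 7, Management chooses Z. Subgame-perfect outcome: (N2, Z) with payoffs (8, 7).
Under simultaneous play:
Union's best replies: W→N2; X→N4; Y→N1; Z→N2.
Management's best replies: N1→Y; N2→Y; N3→Y; N4→Y.
Only (N1, Y) has each player best-responding; Nash payoffs (6, 5).
Union earns 8 sequentially versus 6 at the Nash outcome: better off.

better off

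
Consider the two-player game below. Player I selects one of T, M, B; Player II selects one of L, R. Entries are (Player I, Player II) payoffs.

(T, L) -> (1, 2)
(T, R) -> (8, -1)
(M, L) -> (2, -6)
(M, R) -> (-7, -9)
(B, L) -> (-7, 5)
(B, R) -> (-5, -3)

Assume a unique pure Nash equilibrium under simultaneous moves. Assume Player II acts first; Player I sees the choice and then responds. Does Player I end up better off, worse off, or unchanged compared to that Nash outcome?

Player I best-responds to each possible Player II move:
- L: BR = M, leader payoff -6.
- R: BR = T, leader payoff -1.
Among -6, -1, the best is -1 at R. Subgame-perfect outcome: (T, R) with payoffs (8, -1).
Now find the simultaneous Nash equilibrium.
Player I's best replies: L→M; R→T.
Player II's best replies: T→L; M→L; B→L.
Only (M, L) has each player best-responding; Nash payoffs (2, -6).
Player I earns 8 sequentially versus 2 at the Nash outcome: better off.

better off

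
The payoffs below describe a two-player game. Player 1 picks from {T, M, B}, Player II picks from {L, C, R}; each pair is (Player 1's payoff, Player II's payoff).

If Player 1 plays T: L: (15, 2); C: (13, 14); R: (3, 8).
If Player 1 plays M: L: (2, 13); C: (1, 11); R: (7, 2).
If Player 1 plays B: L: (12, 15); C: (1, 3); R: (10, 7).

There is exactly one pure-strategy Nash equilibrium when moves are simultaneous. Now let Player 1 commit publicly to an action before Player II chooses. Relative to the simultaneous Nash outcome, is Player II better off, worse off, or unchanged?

Work backward from Player II's decision.
- T → Player II plays C (best of 2, 14, 8); Player 1 gets 13.
- M → Player II plays L (best of 13, 11, 2); Player 1 gets 2.
- B → Player II plays L (best of 15, 3, 7); Player 1 gets 12.
Player 1's induced payoffs are 13, 2, 12, so Player 1 commits to T. Subgame-perfect outcome: (T, C) with payoffs (13, 14).
Now find the simultaneous Nash equilibrium.
Player 1's best replies: L→T; C→T; R→B.
Player II's best replies: T→C; M→L; B→L.
Only (T, C) has each player best-responding; Nash payoffs (13, 14).
Player II earns 14 sequentially versus 14 at the Nash outcome: unchanged.

unchanged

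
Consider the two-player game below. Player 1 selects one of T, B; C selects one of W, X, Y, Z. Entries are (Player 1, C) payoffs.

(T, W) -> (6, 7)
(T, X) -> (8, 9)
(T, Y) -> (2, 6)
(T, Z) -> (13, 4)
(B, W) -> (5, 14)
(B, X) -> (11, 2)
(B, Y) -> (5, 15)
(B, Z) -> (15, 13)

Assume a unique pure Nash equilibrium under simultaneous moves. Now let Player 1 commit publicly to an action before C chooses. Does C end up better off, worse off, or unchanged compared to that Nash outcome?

C best-responds to each possible Player 1 move:
- T: BR = X, leader payoff 8.
- B: BR = Y, leader payoff 5.
Player 1's induced payoffs are 8, 5, so Player 1 commits to T. Subgame-perfect outcome: (T, X) with payoffs (8, 9).
Under simultaneous play:
Player 1's best replies: W→T; X→B; Y→B; Z→B.
C's best replies: T→X; B→Y.
Only (B, Y) has each player best-responding; Nash payoffs (5, 15).
C earns 9 sequentially versus 15 at the Nash outcome: worse off.

worse off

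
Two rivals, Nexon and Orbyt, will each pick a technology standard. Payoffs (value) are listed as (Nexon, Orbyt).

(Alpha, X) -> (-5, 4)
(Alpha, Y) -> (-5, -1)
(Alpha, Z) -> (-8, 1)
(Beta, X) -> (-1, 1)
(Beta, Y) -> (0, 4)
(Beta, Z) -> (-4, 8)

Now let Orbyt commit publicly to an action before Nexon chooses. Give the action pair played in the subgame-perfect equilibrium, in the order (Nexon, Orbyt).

(Beta, Z)

Work backward from Nexon's decision.
- X → Nexon plays Beta (best of -5, -1); Orbyt gets 1.
- Y → Nexon plays Beta (best of -5, 0); Orbyt gets 4.
- Z → Nexon plays Beta (best of -8, -4); Orbyt gets 8.
Maximizing over 1, 4, 8, Orbyt chooses Z. Subgame-perfect outcome: (Beta, Z) with payoffs (-4, 8).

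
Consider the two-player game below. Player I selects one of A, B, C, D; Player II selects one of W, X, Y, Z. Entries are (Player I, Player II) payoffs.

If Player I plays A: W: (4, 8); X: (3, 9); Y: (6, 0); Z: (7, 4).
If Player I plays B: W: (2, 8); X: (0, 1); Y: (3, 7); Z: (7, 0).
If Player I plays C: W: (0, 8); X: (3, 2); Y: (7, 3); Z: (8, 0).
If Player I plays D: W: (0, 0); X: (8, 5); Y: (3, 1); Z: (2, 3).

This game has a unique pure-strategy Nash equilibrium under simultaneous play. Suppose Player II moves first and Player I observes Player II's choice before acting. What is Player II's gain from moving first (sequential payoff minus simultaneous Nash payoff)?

Solve by backward induction (Player II leads).
- W: BR = A, leader payoff 8.
- X: BR = D, leader payoff 5.
- Y: BR = C, leader payoff 3.
- Z: BR = C, leader payoff 0.
Maximizing over 8, 5, 3, 0, Player II chooses W. Subgame-perfect outcome: (A, W) with payoffs (4, 8).
Now find the simultaneous Nash equilibrium.
Player I's best replies: W→A; X→D; Y→C; Z→C.
Player II's best replies: A→X; B→W; C→W; D→X.
The unique mutual best reply is (D, X), giving (8, 5).
Player II's commitment gain: 8 − 5 = 3.

3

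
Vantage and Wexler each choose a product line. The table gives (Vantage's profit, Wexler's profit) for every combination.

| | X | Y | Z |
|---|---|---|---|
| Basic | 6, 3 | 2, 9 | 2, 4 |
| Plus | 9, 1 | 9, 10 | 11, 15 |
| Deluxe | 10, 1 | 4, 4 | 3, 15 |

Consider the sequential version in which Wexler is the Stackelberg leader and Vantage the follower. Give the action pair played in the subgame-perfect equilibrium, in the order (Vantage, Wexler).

Solve by backward induction (Wexler leads).
- X: BR = Deluxe, leader payoff 1.
- Y: BR = Plus, leader payoff 10.
- Z: BR = Plus, leader payoff 15.
Wexler's induced payoffs are 1, 10, 15, so Wexler commits to Z. Subgame-perfect outcome: (Plus, Z) with payoffs (11, 15).

(Plus, Z)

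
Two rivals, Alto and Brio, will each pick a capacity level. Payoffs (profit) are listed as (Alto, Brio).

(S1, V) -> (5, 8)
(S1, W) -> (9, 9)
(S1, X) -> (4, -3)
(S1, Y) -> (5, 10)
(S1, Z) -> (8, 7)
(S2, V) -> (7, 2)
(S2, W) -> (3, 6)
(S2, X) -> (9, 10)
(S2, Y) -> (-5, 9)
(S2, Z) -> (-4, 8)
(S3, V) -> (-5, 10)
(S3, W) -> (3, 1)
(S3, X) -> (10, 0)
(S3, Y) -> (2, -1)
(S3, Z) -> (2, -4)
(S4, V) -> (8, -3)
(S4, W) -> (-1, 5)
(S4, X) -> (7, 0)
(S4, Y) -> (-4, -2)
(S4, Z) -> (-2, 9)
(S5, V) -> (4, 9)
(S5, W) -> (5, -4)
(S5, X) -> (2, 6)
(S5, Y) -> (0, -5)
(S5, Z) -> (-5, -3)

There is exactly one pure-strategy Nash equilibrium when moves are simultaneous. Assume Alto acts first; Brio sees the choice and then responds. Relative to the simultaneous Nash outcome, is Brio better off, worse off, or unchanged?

unchanged

Backward induction with Alto moving first.
- S1: Brio compares 8, 9, -3, 10, 7 and picks Y; Alto would get 5.
- S2: Brio compares 2, 6, 10, 9, 8 and picks X; Alto would get 9.
- S3: Brio compares 10, 1, 0, -1, -4 and picks V; Alto would get -5.
- S4: Brio compares -3, 5, 0, -2, 9 and picks Z; Alto would get -2.
- S5: Brio compares 9, -4, 6, -5, -3 and picks V; Alto would get 4.
Maximizing over 5, 9, -5, -2, 4, Alto chooses S2. Subgame-perfect outcome: (S2, X) with payoffs (9, 10).
Now find the simultaneous Nash equilibrium.
Alto's best replies: V→S4; W→S1; X→S3; Y→S1; Z→S1.
Brio's best replies: S1→Y; S2→X; S3→V; S4→Z; S5→V.
Only (S1, Y) has each player best-responding; Nash payoffs (5, 10).
Brio earns 10 sequentially versus 10 at the Nash outcome: unchanged.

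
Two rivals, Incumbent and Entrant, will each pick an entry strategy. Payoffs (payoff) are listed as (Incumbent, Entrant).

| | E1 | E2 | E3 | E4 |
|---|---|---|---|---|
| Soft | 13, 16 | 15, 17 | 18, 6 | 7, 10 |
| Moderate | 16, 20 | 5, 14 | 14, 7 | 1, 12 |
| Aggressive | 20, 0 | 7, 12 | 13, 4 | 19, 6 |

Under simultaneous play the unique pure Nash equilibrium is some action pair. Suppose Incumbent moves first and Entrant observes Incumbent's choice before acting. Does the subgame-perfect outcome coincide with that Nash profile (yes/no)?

no

Backward induction with Incumbent moving first.
- Soft: BR = E2, leader payoff 15.
- Moderate: BR = E1, leader payoff 16.
- Aggressive: BR = E2, leader payoff 7.
Among 15, 16, 7, the best is 16 at Moderate. Subgame-perfect outcome: (Moderate, E1) with payoffs (16, 20).
For the simultaneous game, intersect best replies.
Incumbent's best replies: E1→Aggressive; E2→Soft; E3→Soft; E4→Aggressive.
Entrant's best replies: Soft→E2; Moderate→E1; Aggressive→E2.
Only (Soft, E2) has each player best-responding; Nash payoffs (15, 17).
Sequential outcome (Moderate, E1) differs from the Nash profile (Soft, E2).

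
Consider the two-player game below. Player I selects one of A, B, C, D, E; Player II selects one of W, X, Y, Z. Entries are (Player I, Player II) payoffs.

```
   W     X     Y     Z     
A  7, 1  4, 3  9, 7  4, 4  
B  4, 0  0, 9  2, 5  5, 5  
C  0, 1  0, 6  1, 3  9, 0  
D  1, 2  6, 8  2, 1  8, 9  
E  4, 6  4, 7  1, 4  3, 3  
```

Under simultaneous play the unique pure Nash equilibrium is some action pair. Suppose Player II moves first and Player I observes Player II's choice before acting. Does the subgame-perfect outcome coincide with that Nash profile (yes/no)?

Player I best-responds to each possible Player II move:
- W → Player I plays A (best of 7, 4, 0, 1, 4); Player II gets 1.
- X → Player I plays D (best of 4, 0, 0, 6, 4); Player II gets 8.
- Y → Player I plays A (best of 9, 2, 1, 2, 1); Player II gets 7.
- Z → Player I plays C (best of 4, 5, 9, 8, 3); Player II gets 0.
Maximizing over 1, 8, 7, 0, Player II chooses X. Subgame-perfect outcome: (D, X) with payoffs (6, 8).
For the simultaneous game, intersect best replies.
Player I's best replies: W→A; X→D; Y→A; Z→C.
Player II's best replies: A→Y; B→X; C→X; D→Z; E→X.
Only (A, Y) has each player best-responding; Nash payoffs (9, 7).
Sequential outcome (D, X) differs from the Nash profile (A, Y).

no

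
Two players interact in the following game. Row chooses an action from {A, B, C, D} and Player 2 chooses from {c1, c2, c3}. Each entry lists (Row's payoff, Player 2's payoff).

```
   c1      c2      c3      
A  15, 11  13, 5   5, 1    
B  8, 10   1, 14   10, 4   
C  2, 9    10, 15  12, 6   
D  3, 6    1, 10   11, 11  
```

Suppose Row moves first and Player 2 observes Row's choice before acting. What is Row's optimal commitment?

A

Backward induction with Row moving first.
- A: BR = c1, leader payoff 15.
- B: BR = c2, leader payoff 1.
- C: BR = c2, leader payoff 10.
- D: BR = c3, leader payoff 11.
Maximizing over 15, 1, 10, 11, Row chooses A. Subgame-perfect outcome: (A, c1) with payoffs (15, 11).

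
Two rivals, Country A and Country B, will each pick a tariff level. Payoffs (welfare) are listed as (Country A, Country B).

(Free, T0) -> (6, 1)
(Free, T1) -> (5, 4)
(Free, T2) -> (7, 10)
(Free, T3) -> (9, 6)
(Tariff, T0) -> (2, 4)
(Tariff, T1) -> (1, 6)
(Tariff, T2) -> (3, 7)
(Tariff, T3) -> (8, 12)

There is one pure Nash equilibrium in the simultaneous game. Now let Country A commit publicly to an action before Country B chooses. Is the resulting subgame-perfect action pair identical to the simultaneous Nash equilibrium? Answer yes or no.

no

Country B best-responds to each possible Country A move:
- Free: BR = T2, leader payoff 7.
- Tariff: BR = T3, leader payoff 8.
Among 7, 8, the best is 8 at Tariff. Subgame-perfect outcome: (Tariff, T3) with payoffs (8, 12).
Under simultaneous play:
Country A's best replies: T0→Free; T1→Free; T2→Free; T3→Free.
Country B's best replies: Free→T2; Tariff→T3.
Only (Free, T2) has each player best-responding; Nash payoffs (7, 10).
Sequential outcome (Tariff, T3) differs from the Nash profile (Free, T2).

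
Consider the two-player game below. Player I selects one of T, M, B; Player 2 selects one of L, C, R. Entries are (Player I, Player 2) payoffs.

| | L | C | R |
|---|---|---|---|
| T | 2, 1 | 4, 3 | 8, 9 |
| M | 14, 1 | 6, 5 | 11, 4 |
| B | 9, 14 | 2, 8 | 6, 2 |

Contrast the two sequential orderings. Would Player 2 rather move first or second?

If Player I leads: Player 2's best replies are T→R, M→C, B→L; Player I's induced payoffs 8, 6, 9; outcome (B, L), payoffs (9, 14).
If Player 2 leads: Player I's best replies are L→M, C→M, R→M; Player 2's induced payoffs 1, 5, 4; outcome (M, C), payoffs (6, 5).
Player 2 gets 5 moving first and 14 moving second, so Player 2 prefers to move second.

second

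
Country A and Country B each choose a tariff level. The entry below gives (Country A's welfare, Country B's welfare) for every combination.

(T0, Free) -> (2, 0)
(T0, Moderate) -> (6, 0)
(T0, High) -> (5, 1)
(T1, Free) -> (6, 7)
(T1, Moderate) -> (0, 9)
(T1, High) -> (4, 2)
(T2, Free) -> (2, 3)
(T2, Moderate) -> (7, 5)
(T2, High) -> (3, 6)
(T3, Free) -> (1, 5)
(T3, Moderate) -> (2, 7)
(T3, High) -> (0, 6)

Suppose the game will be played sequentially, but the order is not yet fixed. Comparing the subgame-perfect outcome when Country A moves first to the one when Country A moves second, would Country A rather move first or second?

second

If Country A leads: Country B's best replies are T0→High, T1→Moderate, T2→High, T3→Moderate; Country A's induced payoffs 5, 0, 3, 2; outcome (T0, High), payoffs (5, 1).
If Country B leads: Country A's best replies are Free→T1, Moderate→T2, High→T0; Country B's induced payoffs 7, 5, 1; outcome (T1, Free), payoffs (6, 7).
Country A gets 5 moving first and 6 moving second, so Country A prefers to move second.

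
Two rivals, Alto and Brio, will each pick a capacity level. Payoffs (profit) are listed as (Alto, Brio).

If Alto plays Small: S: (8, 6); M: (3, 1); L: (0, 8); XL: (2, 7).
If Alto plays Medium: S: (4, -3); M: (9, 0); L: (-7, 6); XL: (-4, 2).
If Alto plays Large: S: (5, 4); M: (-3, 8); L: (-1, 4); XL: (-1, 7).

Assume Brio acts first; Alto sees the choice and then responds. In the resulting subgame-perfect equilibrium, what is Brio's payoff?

Work backward from Alto's decision.
- S: BR = Small, leader payoff 6.
- M: BR = Medium, leader payoff 0.
- L: BR = Small, leader payoff 8.
- XL: BR = Small, leader payoff 7.
Among 6, 0, 8, 7, the best is 8 at L. Subgame-perfect outcome: (Small, L) with payoffs (0, 8).

8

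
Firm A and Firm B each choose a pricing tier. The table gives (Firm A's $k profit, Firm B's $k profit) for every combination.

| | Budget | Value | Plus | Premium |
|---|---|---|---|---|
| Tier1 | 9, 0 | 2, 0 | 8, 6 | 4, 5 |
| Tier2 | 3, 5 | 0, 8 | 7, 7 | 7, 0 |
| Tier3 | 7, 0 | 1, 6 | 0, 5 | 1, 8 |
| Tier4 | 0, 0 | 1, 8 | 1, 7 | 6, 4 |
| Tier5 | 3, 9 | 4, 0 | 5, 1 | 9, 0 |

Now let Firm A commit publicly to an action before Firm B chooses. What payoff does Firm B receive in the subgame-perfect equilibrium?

Work backward from Firm B's decision.
- Tier1: Firm B compares 0, 0, 6, 5 and picks Plus; Firm A would get 8.
- Tier2: Firm B compares 5, 8, 7, 0 and picks Value; Firm A would get 0.
- Tier3: Firm B compares 0, 6, 5, 8 and picks Premium; Firm A would get 1.
- Tier4: Firm B compares 0, 8, 7, 4 and picks Value; Firm A would get 1.
- Tier5: Firm B compares 9, 0, 1, 0 and picks Budget; Firm A would get 3.
Firm A's induced payoffs are 8, 0, 1, 1, 3, so Firm A commits to Tier1. Subgame-perfect outcome: (Tier1, Plus) with payoffs (8, 6).

6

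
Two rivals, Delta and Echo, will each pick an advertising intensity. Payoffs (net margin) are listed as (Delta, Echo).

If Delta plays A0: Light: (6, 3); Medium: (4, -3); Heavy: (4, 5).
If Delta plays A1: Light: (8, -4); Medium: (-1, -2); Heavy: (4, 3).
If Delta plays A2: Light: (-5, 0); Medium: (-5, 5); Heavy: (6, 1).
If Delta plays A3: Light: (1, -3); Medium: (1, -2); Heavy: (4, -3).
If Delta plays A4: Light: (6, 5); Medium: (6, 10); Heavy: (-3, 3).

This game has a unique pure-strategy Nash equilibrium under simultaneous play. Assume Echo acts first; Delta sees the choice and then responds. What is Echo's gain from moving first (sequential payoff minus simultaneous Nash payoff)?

0

Solve by backward induction (Echo leads).
- Light: BR = A1, leader payoff -4.
- Medium: BR = A4, leader payoff 10.
- Heavy: BR = A2, leader payoff 1.
Echo's induced payoffs are -4, 10, 1, so Echo commits to Medium. Subgame-perfect outcome: (A4, Medium) with payoffs (6, 10).
Now find the simultaneous Nash equilibrium.
Delta's best replies: Light→A1; Medium→A4; Heavy→A2.
Echo's best replies: A0→Heavy; A1→Heavy; A2→Medium; A3→Medium; A4→Medium.
Only (A4, Medium) has each player best-responding; Nash payoffs (6, 10).
Echo's commitment gain: 10 − 10 = 0.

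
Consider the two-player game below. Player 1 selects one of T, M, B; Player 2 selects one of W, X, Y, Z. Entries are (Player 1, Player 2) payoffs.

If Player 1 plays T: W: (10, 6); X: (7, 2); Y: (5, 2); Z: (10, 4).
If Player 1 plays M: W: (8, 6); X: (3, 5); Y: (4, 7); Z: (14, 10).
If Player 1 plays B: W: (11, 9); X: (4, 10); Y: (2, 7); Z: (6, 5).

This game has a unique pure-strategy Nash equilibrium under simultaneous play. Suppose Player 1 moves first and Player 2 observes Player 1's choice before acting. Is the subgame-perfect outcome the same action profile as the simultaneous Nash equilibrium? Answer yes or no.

yes

Player 2 best-responds to each possible Player 1 move:
- T: BR = W, leader payoff 10.
- M: BR = Z, leader payoff 14.
- B: BR = X, leader payoff 4.
Maximizing over 10, 14, 4, Player 1 chooses M. Subgame-perfect outcome: (M, Z) with payoffs (14, 10).
Under simultaneous play:
Player 1's best replies: W→B; X→T; Y→T; Z→M.
Player 2's best replies: T→W; M→Z; B→X.
Only (M, Z) has each player best-responding; Nash payoffs (14, 10).
Sequential outcome (M, Z) coincides with the Nash profile (M, Z).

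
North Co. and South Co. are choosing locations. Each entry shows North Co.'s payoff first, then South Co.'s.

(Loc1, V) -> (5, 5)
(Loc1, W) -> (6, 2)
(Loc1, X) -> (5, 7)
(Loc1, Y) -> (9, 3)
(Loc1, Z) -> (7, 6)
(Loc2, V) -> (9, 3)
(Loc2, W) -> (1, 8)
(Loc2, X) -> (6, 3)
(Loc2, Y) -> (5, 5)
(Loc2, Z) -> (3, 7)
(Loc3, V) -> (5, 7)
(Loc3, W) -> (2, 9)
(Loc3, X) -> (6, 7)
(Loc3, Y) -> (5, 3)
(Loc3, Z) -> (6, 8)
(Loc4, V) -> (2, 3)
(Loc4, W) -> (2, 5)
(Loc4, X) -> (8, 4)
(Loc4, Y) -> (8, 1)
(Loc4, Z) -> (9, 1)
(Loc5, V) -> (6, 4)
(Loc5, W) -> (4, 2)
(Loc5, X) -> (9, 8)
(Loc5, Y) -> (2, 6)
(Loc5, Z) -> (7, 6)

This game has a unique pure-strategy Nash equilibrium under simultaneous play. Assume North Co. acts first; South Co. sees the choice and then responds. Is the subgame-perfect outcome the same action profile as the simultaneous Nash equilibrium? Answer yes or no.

yes

Work backward from South Co.'s decision.
- Loc1: South Co. compares 5, 2, 7, 3, 6 and picks X; North Co. would get 5.
- Loc2: South Co. compares 3, 8, 3, 5, 7 and picks W; North Co. would get 1.
- Loc3: South Co. compares 7, 9, 7, 3, 8 and picks W; North Co. would get 2.
- Loc4: South Co. compares 3, 5, 4, 1, 1 and picks W; North Co. would get 2.
- Loc5: South Co. compares 4, 2, 8, 6, 6 and picks X; North Co. would get 9.
Maximizing over 5, 1, 2, 2, 9, North Co. chooses Loc5. Subgame-perfect outcome: (Loc5, X) with payoffs (9, 8).
For the simultaneous game, intersect best replies.
North Co.'s best replies: V→Loc2; W→Loc1; X→Loc5; Y→Loc1; Z→Loc4.
South Co.'s best replies: Loc1→X; Loc2→W; Loc3→W; Loc4→W; Loc5→X.
Only (Loc5, X) has each player best-responding; Nash payoffs (9, 8).
Sequential outcome (Loc5, X) coincides with the Nash profile (Loc5, X).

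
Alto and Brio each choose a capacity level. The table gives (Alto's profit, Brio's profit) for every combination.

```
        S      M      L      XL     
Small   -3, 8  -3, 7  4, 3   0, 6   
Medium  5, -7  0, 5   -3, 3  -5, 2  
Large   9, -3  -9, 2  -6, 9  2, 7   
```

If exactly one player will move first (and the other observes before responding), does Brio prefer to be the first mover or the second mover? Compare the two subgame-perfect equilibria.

If Alto leads: Brio's best replies are Small→S, Medium→M, Large→L; Alto's induced payoffs -3, 0, -6; outcome (Medium, M), payoffs (0, 5).
If Brio leads: Alto's best replies are S→Large, M→Medium, L→Small, XL→Large; Brio's induced payoffs -3, 5, 3, 7; outcome (Large, XL), payoffs (2, 7).
Brio gets 7 moving first and 5 moving second, so Brio prefers to move first.

first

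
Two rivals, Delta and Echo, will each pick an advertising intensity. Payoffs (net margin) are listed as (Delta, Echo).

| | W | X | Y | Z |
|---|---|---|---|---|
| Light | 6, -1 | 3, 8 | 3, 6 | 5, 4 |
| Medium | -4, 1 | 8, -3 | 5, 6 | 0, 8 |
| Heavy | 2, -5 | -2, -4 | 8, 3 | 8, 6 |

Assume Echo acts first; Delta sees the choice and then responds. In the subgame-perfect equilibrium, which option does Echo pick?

Backward induction with Echo moving first.
- W: Delta compares 6, -4, 2 and picks Light; Echo would get -1.
- X: Delta compares 3, 8, -2 and picks Medium; Echo would get -3.
- Y: Delta compares 3, 5, 8 and picks Heavy; Echo would get 3.
- Z: Delta compares 5, 0, 8 and picks Heavy; Echo would get 6.
Echo's induced payoffs are -1, -3, 3, 6, so Echo commits to Z. Subgame-perfect outcome: (Heavy, Z) with payoffs (8, 6).

Z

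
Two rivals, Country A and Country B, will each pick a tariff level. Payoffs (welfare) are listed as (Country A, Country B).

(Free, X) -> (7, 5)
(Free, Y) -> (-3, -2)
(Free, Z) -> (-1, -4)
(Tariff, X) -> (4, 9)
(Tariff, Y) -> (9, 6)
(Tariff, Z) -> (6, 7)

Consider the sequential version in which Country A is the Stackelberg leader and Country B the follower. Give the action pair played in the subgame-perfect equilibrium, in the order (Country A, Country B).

(Free, X)

Country B best-responds to each possible Country A move:
- Free: BR = X, leader payoff 7.
- Tariff: BR = X, leader payoff 4.
Maximizing over 7, 4, Country A chooses Free. Subgame-perfect outcome: (Free, X) with payoffs (7, 5).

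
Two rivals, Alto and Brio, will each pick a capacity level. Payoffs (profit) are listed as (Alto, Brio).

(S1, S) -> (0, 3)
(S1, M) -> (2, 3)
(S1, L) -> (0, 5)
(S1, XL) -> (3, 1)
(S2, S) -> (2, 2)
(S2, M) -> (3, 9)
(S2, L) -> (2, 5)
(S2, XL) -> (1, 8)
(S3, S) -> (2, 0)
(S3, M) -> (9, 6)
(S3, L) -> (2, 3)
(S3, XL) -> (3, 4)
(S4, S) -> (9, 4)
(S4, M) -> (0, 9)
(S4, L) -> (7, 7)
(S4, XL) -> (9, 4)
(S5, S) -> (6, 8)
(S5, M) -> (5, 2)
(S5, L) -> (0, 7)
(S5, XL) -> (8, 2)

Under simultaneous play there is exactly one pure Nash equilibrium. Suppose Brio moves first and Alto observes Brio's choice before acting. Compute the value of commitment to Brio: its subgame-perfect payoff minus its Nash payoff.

Alto best-responds to each possible Brio move:
- S: BR = S4, leader payoff 4.
- M: BR = S3, leader payoff 6.
- L: BR = S4, leader payoff 7.
- XL: BR = S4, leader payoff 4.
Among 4, 6, 7, 4, the best is 7 at L. Subgame-perfect outcome: (S4, L) with payoffs (7, 7).
Now find the simultaneous Nash equilibrium.
Alto's best replies: S→S4; M→S3; L→S4; XL→S4.
Brio's best replies: S1→L; S2→M; S3→M; S4→M; S5→S.
Only (S3, M) has each player best-responding; Nash payoffs (9, 6).
Brio's commitment gain: 7 − 6 = 1.

1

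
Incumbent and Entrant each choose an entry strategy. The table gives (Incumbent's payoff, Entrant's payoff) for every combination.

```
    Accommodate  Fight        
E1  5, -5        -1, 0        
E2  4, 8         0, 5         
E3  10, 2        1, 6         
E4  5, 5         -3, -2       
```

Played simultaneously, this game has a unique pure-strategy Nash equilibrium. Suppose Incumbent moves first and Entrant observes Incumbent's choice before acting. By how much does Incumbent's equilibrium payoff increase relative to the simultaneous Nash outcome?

4

Entrant best-responds to each possible Incumbent move:
- E1: Entrant compares -5, 0 and picks Fight; Incumbent would get -1.
- E2: Entrant compares 8, 5 and picks Accommodate; Incumbent would get 4.
- E3: Entrant compares 2, 6 and picks Fight; Incumbent would get 1.
- E4: Entrant compares 5, -2 and picks Accommodate; Incumbent would get 5.
Incumbent's induced payoffs are -1, 4, 1, 5, so Incumbent commits to E4. Subgame-perfect outcome: (E4, Accommodate) with payoffs (5, 5).
Under simultaneous play:
Incumbent's best replies: Accommodate→E3; Fight→E3.
Entrant's best replies: E1→Fight; E2→Accommodate; E3→Fight; E4→Accommodate.
Only (E3, Fight) has each player best-responding; Nash payoffs (1, 6).
Incumbent's commitment gain: 5 − 1 = 4.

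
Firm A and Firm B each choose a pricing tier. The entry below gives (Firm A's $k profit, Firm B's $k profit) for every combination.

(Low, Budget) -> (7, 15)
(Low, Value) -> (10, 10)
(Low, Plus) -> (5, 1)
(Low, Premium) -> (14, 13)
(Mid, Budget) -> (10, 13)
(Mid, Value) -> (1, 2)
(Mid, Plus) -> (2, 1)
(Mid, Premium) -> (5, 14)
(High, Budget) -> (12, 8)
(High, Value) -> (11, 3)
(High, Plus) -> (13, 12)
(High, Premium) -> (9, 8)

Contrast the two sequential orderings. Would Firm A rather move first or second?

If Firm A leads: Firm B's best replies are Low→Budget, Mid→Premium, High→Plus; Firm A's induced payoffs 7, 5, 13; outcome (High, Plus), payoffs (13, 12).
If Firm B leads: Firm A's best replies are Budget→High, Value→High, Plus→High, Premium→Low; Firm B's induced payoffs 8, 3, 12, 13; outcome (Low, Premium), payoffs (14, 13).
Firm A gets 13 moving first and 14 moving second, so Firm A prefers to move second.

second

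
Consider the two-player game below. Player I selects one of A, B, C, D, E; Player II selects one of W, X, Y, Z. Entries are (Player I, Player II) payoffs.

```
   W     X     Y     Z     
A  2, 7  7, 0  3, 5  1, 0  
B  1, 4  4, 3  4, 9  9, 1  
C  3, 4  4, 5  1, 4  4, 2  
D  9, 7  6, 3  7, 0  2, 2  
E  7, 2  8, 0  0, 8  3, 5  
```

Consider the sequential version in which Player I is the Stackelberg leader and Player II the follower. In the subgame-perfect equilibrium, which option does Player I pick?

Solve by backward induction (Player I leads).
- A: BR = W, leader payoff 2.
- B: BR = Y, leader payoff 4.
- C: BR = X, leader payoff 4.
- D: BR = W, leader payoff 9.
- E: BR = Y, leader payoff 0.
Player I's induced payoffs are 2, 4, 4, 9, 0, so Player I commits to D. Subgame-perfect outcome: (D, W) with payoffs (9, 7).

D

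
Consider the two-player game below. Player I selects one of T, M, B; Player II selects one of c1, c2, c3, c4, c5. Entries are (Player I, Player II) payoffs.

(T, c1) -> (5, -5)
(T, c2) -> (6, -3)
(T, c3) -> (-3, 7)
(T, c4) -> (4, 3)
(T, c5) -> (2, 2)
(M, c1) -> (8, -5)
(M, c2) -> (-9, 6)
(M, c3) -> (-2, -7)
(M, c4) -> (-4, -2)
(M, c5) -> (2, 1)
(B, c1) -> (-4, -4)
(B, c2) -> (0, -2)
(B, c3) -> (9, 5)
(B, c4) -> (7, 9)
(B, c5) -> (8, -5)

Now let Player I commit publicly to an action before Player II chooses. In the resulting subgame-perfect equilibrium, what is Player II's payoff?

9

Solve by backward induction (Player I leads).
- T: BR = c3, leader payoff -3.
- M: BR = c2, leader payoff -9.
- B: BR = c4, leader payoff 7.
Maximizing over -3, -9, 7, Player I chooses B. Subgame-perfect outcome: (B, c4) with payoffs (7, 9).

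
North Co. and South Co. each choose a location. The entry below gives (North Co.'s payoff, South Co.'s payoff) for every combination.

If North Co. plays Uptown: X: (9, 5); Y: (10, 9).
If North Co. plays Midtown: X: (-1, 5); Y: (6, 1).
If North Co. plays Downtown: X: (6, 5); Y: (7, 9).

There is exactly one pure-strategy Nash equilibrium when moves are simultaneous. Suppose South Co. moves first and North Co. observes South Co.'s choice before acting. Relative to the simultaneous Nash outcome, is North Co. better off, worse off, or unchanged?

Solve by backward induction (South Co. leads).
- X: North Co. compares 9, -1, 6 and picks Uptown; South Co. would get 5.
- Y: North Co. compares 10, 6, 7 and picks Uptown; South Co. would get 9.
South Co.'s induced payoffs are 5, 9, so South Co. commits to Y. Subgame-perfect outcome: (Uptown, Y) with payoffs (10, 9).
For the simultaneous game, intersect best replies.
North Co.'s best replies: X→Uptown; Y→Uptown.
South Co.'s best replies: Uptown→Y; Midtown→X; Downtown→Y.
The unique mutual best reply is (Uptown, Y), giving (10, 9).
North Co. earns 10 sequentially versus 10 at the Nash outcome: unchanged.

unchanged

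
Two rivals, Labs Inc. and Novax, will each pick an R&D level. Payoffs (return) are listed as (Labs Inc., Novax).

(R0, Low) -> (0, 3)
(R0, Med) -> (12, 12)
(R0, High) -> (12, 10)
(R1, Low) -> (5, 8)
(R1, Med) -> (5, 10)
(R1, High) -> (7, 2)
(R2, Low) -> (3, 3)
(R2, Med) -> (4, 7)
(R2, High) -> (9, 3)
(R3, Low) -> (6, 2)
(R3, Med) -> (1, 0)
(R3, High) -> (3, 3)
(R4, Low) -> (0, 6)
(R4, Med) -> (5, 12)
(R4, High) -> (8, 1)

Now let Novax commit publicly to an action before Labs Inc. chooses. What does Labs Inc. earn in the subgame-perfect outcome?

Solve by backward induction (Novax leads).
- Low → Labs Inc. plays R3 (best of 0, 5, 3, 6, 0); Novax gets 2.
- Med → Labs Inc. plays R0 (best of 12, 5, 4, 1, 5); Novax gets 12.
- High → Labs Inc. plays R0 (best of 12, 7, 9, 3, 8); Novax gets 10.
Novax's induced payoffs are 2, 12, 10, so Novax commits to Med. Subgame-perfect outcome: (R0, Med) with payoffs (12, 12).

12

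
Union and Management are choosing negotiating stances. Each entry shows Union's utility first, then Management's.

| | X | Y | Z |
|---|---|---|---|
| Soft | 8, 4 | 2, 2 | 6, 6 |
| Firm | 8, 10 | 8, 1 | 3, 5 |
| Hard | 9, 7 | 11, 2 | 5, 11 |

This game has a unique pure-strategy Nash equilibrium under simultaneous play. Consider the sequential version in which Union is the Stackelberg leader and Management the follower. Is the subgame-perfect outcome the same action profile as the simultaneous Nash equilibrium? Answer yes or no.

no

Management best-responds to each possible Union move:
- Soft: Management compares 4, 2, 6 and picks Z; Union would get 6.
- Firm: Management compares 10, 1, 5 and picks X; Union would get 8.
- Hard: Management compares 7, 2, 11 and picks Z; Union would get 5.
Among 6, 8, 5, the best is 8 at Firm. Subgame-perfect outcome: (Firm, X) with payoffs (8, 10).
Now find the simultaneous Nash equilibrium.
Union's best replies: X→Hard; Y→Hard; Z→Soft.
Management's best replies: Soft→Z; Firm→X; Hard→Z.
Only (Soft, Z) has each player best-responding; Nash payoffs (6, 6).
Sequential outcome (Firm, X) differs from the Nash profile (Soft, Z).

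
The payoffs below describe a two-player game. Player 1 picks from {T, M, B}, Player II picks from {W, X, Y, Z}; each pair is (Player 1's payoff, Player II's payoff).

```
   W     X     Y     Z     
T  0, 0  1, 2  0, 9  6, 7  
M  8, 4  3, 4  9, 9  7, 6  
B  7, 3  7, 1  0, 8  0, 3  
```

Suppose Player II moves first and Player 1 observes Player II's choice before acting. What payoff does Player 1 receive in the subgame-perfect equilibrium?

9

Solve by backward induction (Player II leads).
- W: BR = M, leader payoff 4.
- X: BR = B, leader payoff 1.
- Y: BR = M, leader payoff 9.
- Z: BR = M, leader payoff 6.
Player II's induced payoffs are 4, 1, 9, 6, so Player II commits to Y. Subgame-perfect outcome: (M, Y) with payoffs (9, 9).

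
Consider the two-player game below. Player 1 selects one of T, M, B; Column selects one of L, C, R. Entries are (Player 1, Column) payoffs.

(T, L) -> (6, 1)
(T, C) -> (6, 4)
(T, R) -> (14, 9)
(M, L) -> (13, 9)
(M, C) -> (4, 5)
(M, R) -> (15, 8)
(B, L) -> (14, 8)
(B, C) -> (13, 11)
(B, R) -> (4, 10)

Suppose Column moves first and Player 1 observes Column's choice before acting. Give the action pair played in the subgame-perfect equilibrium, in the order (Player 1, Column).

(B, C)

Solve by backward induction (Column leads).
- L: BR = B, leader payoff 8.
- C: BR = B, leader payoff 11.
- R: BR = M, leader payoff 8.
Among 8, 11, 8, the best is 11 at C. Subgame-perfect outcome: (B, C) with payoffs (13, 11).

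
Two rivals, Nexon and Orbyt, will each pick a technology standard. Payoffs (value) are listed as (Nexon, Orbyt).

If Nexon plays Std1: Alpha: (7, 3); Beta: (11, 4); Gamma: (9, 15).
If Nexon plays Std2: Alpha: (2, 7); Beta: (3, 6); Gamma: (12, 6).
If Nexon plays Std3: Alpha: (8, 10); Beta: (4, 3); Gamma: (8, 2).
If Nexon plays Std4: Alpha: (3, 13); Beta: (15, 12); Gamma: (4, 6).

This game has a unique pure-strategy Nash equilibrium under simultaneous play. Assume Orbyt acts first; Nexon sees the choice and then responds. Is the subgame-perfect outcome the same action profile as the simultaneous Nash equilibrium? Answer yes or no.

Nexon best-responds to each possible Orbyt move:
- Alpha: BR = Std3, leader payoff 10.
- Beta: BR = Std4, leader payoff 12.
- Gamma: BR = Std2, leader payoff 6.
Maximizing over 10, 12, 6, Orbyt chooses Beta. Subgame-perfect outcome: (Std4, Beta) with payoffs (15, 12).
For the simultaneous game, intersect best replies.
Nexon's best replies: Alpha→Std3; Beta→Std4; Gamma→Std2.
Orbyt's best replies: Std1→Gamma; Std2→Alpha; Std3→Alpha; Std4→Alpha.
Only (Std3, Alpha) has each player best-responding; Nash payoffs (8, 10).
Sequential outcome (Std4, Beta) differs from the Nash profile (Std3, Alpha).

no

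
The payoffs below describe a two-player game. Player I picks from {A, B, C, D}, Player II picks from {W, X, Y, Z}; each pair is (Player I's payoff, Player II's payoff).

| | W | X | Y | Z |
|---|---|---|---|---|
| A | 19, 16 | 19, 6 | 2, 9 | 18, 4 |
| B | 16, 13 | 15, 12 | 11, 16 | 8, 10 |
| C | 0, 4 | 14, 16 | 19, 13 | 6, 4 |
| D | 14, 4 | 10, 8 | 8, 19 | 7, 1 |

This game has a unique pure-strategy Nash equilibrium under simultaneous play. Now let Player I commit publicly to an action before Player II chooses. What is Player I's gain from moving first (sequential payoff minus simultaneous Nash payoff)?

0

Solve by backward induction (Player I leads).
- A: BR = W, leader payoff 19.
- B: BR = Y, leader payoff 11.
- C: BR = X, leader payoff 14.
- D: BR = Y, leader payoff 8.
Among 19, 11, 14, 8, the best is 19 at A. Subgame-perfect outcome: (A, W) with payoffs (19, 16).
For the simultaneous game, intersect best replies.
Player I's best replies: W→A; X→A; Y→C; Z→A.
Player II's best replies: A→W; B→Y; C→X; D→Y.
The unique mutual best reply is (A, W), giving (19, 16).
Player I's commitment gain: 19 − 19 = 0.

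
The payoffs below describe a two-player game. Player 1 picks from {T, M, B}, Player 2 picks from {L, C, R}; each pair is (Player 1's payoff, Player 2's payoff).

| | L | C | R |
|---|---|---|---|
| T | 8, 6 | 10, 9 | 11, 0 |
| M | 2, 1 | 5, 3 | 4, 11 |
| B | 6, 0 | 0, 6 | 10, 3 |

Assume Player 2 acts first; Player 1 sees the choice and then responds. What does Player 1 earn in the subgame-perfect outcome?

10

Solve by backward induction (Player 2 leads).
- L: Player 1 compares 8, 2, 6 and picks T; Player 2 would get 6.
- C: Player 1 compares 10, 5, 0 and picks T; Player 2 would get 9.
- R: Player 1 compares 11, 4, 10 and picks T; Player 2 would get 0.
Among 6, 9, 0, the best is 9 at C. Subgame-perfect outcome: (T, C) with payoffs (10, 9).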